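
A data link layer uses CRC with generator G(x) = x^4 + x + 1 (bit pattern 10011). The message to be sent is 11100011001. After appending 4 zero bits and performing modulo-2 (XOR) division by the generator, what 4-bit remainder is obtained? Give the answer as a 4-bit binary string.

0110

Append 4 zeros: 111000110010000. Divide by 10011 (XOR where the leading bit is 1):
  pos 0: 11100 XOR 10011 = 01111
  pos 1: 11110 XOR 10011 = 01101
  pos 2: 11011 XOR 10011 = 01000
  pos 3: 10001 XOR 10011 = 00010
  pos 6: 10001 XOR 10011 = 00010
  pos 9: 10000 XOR 10011 = 00011
Remainder (last 4 bits) = 0110. This is the CRC / FCS.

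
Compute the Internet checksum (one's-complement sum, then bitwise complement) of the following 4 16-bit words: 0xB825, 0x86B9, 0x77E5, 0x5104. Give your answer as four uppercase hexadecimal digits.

F836

One's-complement addition (fold any carry out of bit 15 back into bit 0):
  0xB825 + 0x86B9 = 0x13EDE → wrap carry → 0x3EDF
  0x3EDF + 0x77E5 = 0x0B6C4
  0xB6C4 + 0x5104 = 0x107C8 → wrap carry → 0x07C9
One's-complement sum = 0x07C9.
Checksum = ~0x07C9 & 0xFFFF = 0xF836.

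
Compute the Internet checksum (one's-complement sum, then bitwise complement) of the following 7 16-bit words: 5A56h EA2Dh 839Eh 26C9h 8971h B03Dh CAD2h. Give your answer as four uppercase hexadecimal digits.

0C92

One's-complement addition (fold any carry out of bit 15 back into bit 0):
  0x5A56 + 0xEA2D = 0x14483 → wrap carry → 0x4484
  0x4484 + 0x839E = 0x0C822
  0xC822 + 0x26C9 = 0x0EEEB
  0xEEEB + 0x8971 = 0x1785C → wrap carry → 0x785D
  0x785D + 0xB03D = 0x1289A → wrap carry → 0x289B
  0x289B + 0xCAD2 = 0x0F36D
One's-complement sum = 0xF36D.
Checksum = ~0xF36D & 0xFFFF = 0x0C92.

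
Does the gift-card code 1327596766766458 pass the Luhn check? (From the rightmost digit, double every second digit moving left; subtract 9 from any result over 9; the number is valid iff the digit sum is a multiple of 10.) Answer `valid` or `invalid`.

From the right, keep odd positions and double even positions (subtract 9 from any doubled value over 9):
  doubled (positions 2,4,...): 1 3 5 3 3 1 4 2 → sum 22
  kept (positions 1,3,...): 8 4 6 6 7 9 7 3 → sum 50
Total = 72.
72 mod 10 = 2, so the number is invalid.

invalid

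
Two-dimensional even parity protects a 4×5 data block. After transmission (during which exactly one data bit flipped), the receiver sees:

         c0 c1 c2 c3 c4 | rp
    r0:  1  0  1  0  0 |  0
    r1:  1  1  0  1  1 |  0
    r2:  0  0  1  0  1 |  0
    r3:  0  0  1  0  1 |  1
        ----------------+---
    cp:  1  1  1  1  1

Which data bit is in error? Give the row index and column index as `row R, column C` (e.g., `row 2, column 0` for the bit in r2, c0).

row 3, column 0

Recompute each row's even parity and compare to rp:
  r0: data parity 0, sent rp 0 → ok
  r1: data parity 0, sent rp 0 → ok
  r2: data parity 0, sent rp 0 → ok
  r3: data parity 0, sent rp 1 → mismatch
Recompute each column's even parity and compare to cp:
  c0: data parity 0, sent cp 1 → mismatch
  c1: data parity 1, sent cp 1 → ok
  c2: data parity 1, sent cp 1 → ok
  c3: data parity 1, sent cp 1 → ok
  c4: data parity 1, sent cp 1 → ok
Exactly one row (r3) and one column (c0) fail → the flipped bit is at their intersection.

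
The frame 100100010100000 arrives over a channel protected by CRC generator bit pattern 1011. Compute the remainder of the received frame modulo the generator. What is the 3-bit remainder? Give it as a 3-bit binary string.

001

Modulo-2 division of 100100010100000 by 1011:
  pos 0: 1001 XOR 1011 = 0010
  pos 2: 1000 XOR 1011 = 0011
  pos 4: 1101 XOR 1011 = 0110
  pos 5: 1100 XOR 1011 = 0111
  pos 6: 1111 XOR 1011 = 0100
  pos 7: 1000 XOR 1011 = 0011
  pos 9: 1100 XOR 1011 = 0111
  pos 10: 1110 XOR 1011 = 0101
  pos 11: 1010 XOR 1011 = 0001
Remainder = 001 (nonzero — an error is detected).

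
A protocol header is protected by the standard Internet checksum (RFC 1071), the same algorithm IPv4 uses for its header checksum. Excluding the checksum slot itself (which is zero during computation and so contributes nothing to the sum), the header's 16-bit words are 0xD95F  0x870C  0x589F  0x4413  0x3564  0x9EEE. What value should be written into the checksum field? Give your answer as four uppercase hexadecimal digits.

One's-complement addition (fold any carry out of bit 15 back into bit 0):
  0xD95F + 0x870C = 0x1606B → wrap carry → 0x606C
  0x606C + 0x589F = 0x0B90B
  0xB90B + 0x4413 = 0x0FD1E
  0xFD1E + 0x3564 = 0x13282 → wrap carry → 0x3283
  0x3283 + 0x9EEE = 0x0D171
One's-complement sum = 0xD171.
Checksum = ~0xD171 & 0xFFFF = 0x2E8E.

2E8E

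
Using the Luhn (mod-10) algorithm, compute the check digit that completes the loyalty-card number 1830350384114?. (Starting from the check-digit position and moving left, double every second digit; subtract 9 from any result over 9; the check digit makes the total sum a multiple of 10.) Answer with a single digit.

8

Partial digits right→left: 4 1 1 4 8 3 0 5 3 0 3 8 1
Double every second digit counting from the check-digit position (so the 1st, 3rd, 5th, ... of the partial from the right).
  doubled (with −9 where >9): 8 2 7 0 6 6 2 → sum 31
  kept as-is: 1 4 3 5 0 8 → sum 21
Total = 31 + 21 = 52.
Check digit = (10 − (52 mod 10)) mod 10 = 8.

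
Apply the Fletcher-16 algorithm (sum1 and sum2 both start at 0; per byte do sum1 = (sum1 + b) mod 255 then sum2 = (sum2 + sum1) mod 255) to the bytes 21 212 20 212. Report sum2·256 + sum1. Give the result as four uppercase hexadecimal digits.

Running sums (mod 255):
  after byte 0 (21): sum1=21, sum2=21
  after byte 1 (212): sum1=233, sum2=254
  after byte 2 (20): sum1=253, sum2=252
  after byte 3 (212): sum1=210, sum2=207
Checksum = sum2·256 + sum1 = 207·256 + 210 = 53202 = 0xCFD2.

CFD2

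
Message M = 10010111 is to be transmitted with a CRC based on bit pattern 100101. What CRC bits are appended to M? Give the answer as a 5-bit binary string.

Append 5 zeros: 1001011100000. Divide by 100101 (XOR where the leading bit is 1):
  pos 0: 100101 XOR 100101 = 000000
  pos 6: 110000 XOR 100101 = 010101
  pos 7: 101010 XOR 100101 = 001111
Remainder (last 5 bits) = 01111. This is the CRC / FCS.

01111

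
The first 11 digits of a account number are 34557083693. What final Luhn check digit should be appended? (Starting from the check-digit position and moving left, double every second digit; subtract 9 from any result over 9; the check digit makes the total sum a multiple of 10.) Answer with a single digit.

Partial digits right→left: 3 9 6 3 8 0 7 5 5 4 3
Double every second digit counting from the check-digit position (so the 1st, 3rd, 5th, ... of the partial from the right).
  doubled (with −9 where >9): 6 3 7 5 1 6 → sum 28
  kept as-is: 9 3 0 5 4 → sum 21
Total = 28 + 21 = 49.
Check digit = (10 − (49 mod 10)) mod 10 = 1.

1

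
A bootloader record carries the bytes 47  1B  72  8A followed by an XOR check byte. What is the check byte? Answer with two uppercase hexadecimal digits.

A4

XOR the bytes together:
  start with 0x47
  0x47 ⊕ 0x1B = 0x5C
  0x5C ⊕ 0x72 = 0x2E
  0x2E ⊕ 0x8A = 0xA4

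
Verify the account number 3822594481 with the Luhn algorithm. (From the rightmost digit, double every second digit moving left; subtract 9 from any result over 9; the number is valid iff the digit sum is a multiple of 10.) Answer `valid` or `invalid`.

From the right, keep odd positions and double even positions (subtract 9 from any doubled value over 9):
  doubled (positions 2,4,...): 7 8 1 4 6 → sum 26
  kept (positions 1,3,...): 1 4 9 2 8 → sum 24
Total = 50.
50 mod 10 = 0, so the number is valid.

valid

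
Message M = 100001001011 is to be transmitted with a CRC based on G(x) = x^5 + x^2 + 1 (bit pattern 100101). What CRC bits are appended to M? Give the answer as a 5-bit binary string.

11110

Append 5 zeros: 10000100101100000. Divide by 100101 (XOR where the leading bit is 1):
  pos 0: 100001 XOR 100101 = 000100
  pos 3: 100001 XOR 100101 = 000100
  pos 6: 100011 XOR 100101 = 000110
  pos 9: 110000 XOR 100101 = 010101
  pos 10: 101010 XOR 100101 = 001111
Remainder (last 5 bits) = 11110. This is the CRC / FCS.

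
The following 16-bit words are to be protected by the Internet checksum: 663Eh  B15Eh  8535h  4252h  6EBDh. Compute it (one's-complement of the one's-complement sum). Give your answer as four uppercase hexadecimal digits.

B21D

One's-complement addition (fold any carry out of bit 15 back into bit 0):
  0x663E + 0xB15E = 0x1179C → wrap carry → 0x179D
  0x179D + 0x8535 = 0x09CD2
  0x9CD2 + 0x4252 = 0x0DF24
  0xDF24 + 0x6EBD = 0x14DE1 → wrap carry → 0x4DE2
One's-complement sum = 0x4DE2.
Checksum = ~0x4DE2 & 0xFFFF = 0xB21D.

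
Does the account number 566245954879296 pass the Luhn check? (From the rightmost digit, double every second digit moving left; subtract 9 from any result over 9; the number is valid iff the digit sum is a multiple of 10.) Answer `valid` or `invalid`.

From the right, keep odd positions and double even positions (subtract 9 from any doubled value over 9):
  doubled (positions 2,4,...): 9 9 7 1 1 4 3 → sum 34
  kept (positions 1,3,...): 6 2 7 4 9 4 6 5 → sum 43
Total = 77.
77 mod 10 = 7, so the number is invalid.

invalid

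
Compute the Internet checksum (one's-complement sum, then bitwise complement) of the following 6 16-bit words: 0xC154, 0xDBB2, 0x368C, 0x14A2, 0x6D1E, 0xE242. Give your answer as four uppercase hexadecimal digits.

One's-complement addition (fold any carry out of bit 15 back into bit 0):
  0xC154 + 0xDBB2 = 0x19D06 → wrap carry → 0x9D07
  0x9D07 + 0x368C = 0x0D393
  0xD393 + 0x14A2 = 0x0E835
  0xE835 + 0x6D1E = 0x15553 → wrap carry → 0x5554
  0x5554 + 0xE242 = 0x13796 → wrap carry → 0x3797
One's-complement sum = 0x3797.
Checksum = ~0x3797 & 0xFFFF = 0xC868.

C868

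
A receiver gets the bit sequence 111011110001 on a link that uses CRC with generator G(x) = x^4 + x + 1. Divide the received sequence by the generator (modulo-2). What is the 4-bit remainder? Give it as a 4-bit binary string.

0000

Modulo-2 division of 111011110001 by 10011:
  pos 0: 11101 XOR 10011 = 01110
  pos 1: 11101 XOR 10011 = 01110
  pos 2: 11101 XOR 10011 = 01110
  pos 3: 11101 XOR 10011 = 01110
  pos 4: 11100 XOR 10011 = 01111
  pos 5: 11110 XOR 10011 = 01101
  pos 6: 11010 XOR 10011 = 01001
  pos 7: 10011 XOR 10011 = 00000
Remainder = 0000 (zero — the frame passes the CRC check).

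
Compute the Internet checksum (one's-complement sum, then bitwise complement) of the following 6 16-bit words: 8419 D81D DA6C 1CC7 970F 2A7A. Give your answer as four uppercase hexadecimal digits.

One's-complement addition (fold any carry out of bit 15 back into bit 0):
  0x8419 + 0xD81D = 0x15C36 → wrap carry → 0x5C37
  0x5C37 + 0xDA6C = 0x136A3 → wrap carry → 0x36A4
  0x36A4 + 0x1CC7 = 0x0536B
  0x536B + 0x970F = 0x0EA7A
  0xEA7A + 0x2A7A = 0x114F4 → wrap carry → 0x14F5
One's-complement sum = 0x14F5.
Checksum = ~0x14F5 & 0xFFFF = 0xEB0A.

EB0A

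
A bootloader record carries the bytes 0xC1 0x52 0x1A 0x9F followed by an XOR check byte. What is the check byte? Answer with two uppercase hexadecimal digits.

16

XOR the bytes together:
  start with 0xC1
  0xC1 ⊕ 0x52 = 0x93
  0x93 ⊕ 0x1A = 0x89
  0x89 ⊕ 0x9F = 0x16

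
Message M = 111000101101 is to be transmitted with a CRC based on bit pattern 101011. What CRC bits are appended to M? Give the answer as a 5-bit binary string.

00111

Append 5 zeros: 11100010110100000. Divide by 101011 (XOR where the leading bit is 1):
  pos 0: 111000 XOR 101011 = 010011
  pos 1: 100111 XOR 101011 = 001100
  pos 3: 110001 XOR 101011 = 011010
  pos 4: 110101 XOR 101011 = 011110
  pos 5: 111100 XOR 101011 = 010111
  pos 6: 101111 XOR 101011 = 000100
  pos 9: 100000 XOR 101011 = 001011
  pos 11: 101100 XOR 101011 = 000111
Remainder (last 5 bits) = 00111. This is the CRC / FCS.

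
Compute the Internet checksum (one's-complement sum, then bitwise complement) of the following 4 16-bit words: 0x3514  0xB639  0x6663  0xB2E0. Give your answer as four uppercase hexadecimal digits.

One's-complement addition (fold any carry out of bit 15 back into bit 0):
  0x3514 + 0xB639 = 0x0EB4D
  0xEB4D + 0x6663 = 0x151B0 → wrap carry → 0x51B1
  0x51B1 + 0xB2E0 = 0x10491 → wrap carry → 0x0492
One's-complement sum = 0x0492.
Checksum = ~0x0492 & 0xFFFF = 0xFB6D.

FB6D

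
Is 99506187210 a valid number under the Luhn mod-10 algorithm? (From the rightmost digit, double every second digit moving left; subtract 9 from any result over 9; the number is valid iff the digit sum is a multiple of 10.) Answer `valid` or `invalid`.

invalid

From the right, keep odd positions and double even positions (subtract 9 from any doubled value over 9):
  doubled (positions 2,4,...): 2 5 2 0 9 → sum 18
  kept (positions 1,3,...): 0 2 8 6 5 9 → sum 30
Total = 48.
48 mod 10 = 8, so the number is invalid.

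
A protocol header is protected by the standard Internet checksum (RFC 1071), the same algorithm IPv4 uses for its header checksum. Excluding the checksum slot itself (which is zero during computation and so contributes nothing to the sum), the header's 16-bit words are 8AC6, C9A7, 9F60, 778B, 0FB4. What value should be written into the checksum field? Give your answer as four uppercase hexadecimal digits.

One's-complement addition (fold any carry out of bit 15 back into bit 0):
  0x8AC6 + 0xC9A7 = 0x1546D → wrap carry → 0x546E
  0x546E + 0x9F60 = 0x0F3CE
  0xF3CE + 0x778B = 0x16B59 → wrap carry → 0x6B5A
  0x6B5A + 0x0FB4 = 0x07B0E
One's-complement sum = 0x7B0E.
Checksum = ~0x7B0E & 0xFFFF = 0x84F1.

84F1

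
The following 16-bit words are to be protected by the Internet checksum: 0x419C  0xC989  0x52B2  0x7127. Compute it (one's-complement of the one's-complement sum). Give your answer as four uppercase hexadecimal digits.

3100

One's-complement addition (fold any carry out of bit 15 back into bit 0):
  0x419C + 0xC989 = 0x10B25 → wrap carry → 0x0B26
  0x0B26 + 0x52B2 = 0x05DD8
  0x5DD8 + 0x7127 = 0x0CEFF
One's-complement sum = 0xCEFF.
Checksum = ~0xCEFF & 0xFFFF = 0x3100.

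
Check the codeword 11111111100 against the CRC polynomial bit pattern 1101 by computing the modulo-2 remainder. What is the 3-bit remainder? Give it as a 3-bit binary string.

001

Modulo-2 division of 11111111100 by 1101:
  pos 0: 1111 XOR 1101 = 0010
  pos 2: 1011 XOR 1101 = 0110
  pos 3: 1101 XOR 1101 = 0000
  pos 7: 1100 XOR 1101 = 0001
Remainder = 001 (nonzero — an error is detected).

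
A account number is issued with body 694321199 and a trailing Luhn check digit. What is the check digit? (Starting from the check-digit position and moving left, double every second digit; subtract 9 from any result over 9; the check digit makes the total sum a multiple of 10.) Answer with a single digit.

2

Partial digits right→left: 9 9 1 1 2 3 4 9 6
Double every second digit counting from the check-digit position (so the 1st, 3rd, 5th, ... of the partial from the right).
  doubled (with −9 where >9): 9 2 4 8 3 → sum 26
  kept as-is: 9 1 3 9 → sum 22
Total = 26 + 22 = 48.
Check digit = (10 − (48 mod 10)) mod 10 = 2.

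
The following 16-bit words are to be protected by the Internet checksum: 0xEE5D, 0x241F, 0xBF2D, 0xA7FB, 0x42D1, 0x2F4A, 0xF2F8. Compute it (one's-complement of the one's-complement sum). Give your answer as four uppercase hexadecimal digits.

2145

One's-complement addition (fold any carry out of bit 15 back into bit 0):
  0xEE5D + 0x241F = 0x1127C → wrap carry → 0x127D
  0x127D + 0xBF2D = 0x0D1AA
  0xD1AA + 0xA7FB = 0x179A5 → wrap carry → 0x79A6
  0x79A6 + 0x42D1 = 0x0BC77
  0xBC77 + 0x2F4A = 0x0EBC1
  0xEBC1 + 0xF2F8 = 0x1DEB9 → wrap carry → 0xDEBA
One's-complement sum = 0xDEBA.
Checksum = ~0xDEBA & 0xFFFF = 0x2145.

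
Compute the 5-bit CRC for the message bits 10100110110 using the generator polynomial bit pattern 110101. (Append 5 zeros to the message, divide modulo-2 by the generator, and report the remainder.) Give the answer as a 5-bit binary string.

00110

Append 5 zeros: 1010011011000000. Divide by 110101 (XOR where the leading bit is 1):
  pos 0: 101001 XOR 110101 = 011100
  pos 1: 111001 XOR 110101 = 001100
  pos 3: 110001 XOR 110101 = 000100
  pos 6: 100100 XOR 110101 = 010001
  pos 7: 100010 XOR 110101 = 010111
  pos 8: 101110 XOR 110101 = 011011
  pos 9: 110110 XOR 110101 = 000011
Remainder (last 5 bits) = 00110. This is the CRC / FCS.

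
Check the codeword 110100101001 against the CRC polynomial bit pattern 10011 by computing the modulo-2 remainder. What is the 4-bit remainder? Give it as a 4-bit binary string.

0011

Modulo-2 division of 110100101001 by 10011:
  pos 0: 11010 XOR 10011 = 01001
  pos 1: 10010 XOR 10011 = 00001
  pos 5: 11010 XOR 10011 = 01001
  pos 6: 10010 XOR 10011 = 00001
Remainder = 0011 (nonzero — an error is detected).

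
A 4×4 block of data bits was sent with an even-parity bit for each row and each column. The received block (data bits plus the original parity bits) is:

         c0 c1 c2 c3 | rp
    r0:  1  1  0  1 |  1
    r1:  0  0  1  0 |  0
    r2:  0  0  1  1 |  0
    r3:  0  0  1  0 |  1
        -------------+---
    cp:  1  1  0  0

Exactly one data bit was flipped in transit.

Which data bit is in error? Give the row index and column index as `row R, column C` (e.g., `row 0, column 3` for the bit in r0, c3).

Recompute each row's even parity and compare to rp:
  r0: data parity 1, sent rp 1 → ok
  r1: data parity 1, sent rp 0 → mismatch
  r2: data parity 0, sent rp 0 → ok
  r3: data parity 1, sent rp 1 → ok
Recompute each column's even parity and compare to cp:
  c0: data parity 1, sent cp 1 → ok
  c1: data parity 1, sent cp 1 → ok
  c2: data parity 1, sent cp 0 → mismatch
  c3: data parity 0, sent cp 0 → ok
Exactly one row (r1) and one column (c2) fail → the flipped bit is at their intersection.

row 1, column 2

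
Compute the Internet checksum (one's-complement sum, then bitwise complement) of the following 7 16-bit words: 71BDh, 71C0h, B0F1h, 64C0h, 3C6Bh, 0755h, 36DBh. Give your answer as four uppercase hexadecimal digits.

8C34

One's-complement addition (fold any carry out of bit 15 back into bit 0):
  0x71BD + 0x71C0 = 0x0E37D
  0xE37D + 0xB0F1 = 0x1946E → wrap carry → 0x946F
  0x946F + 0x64C0 = 0x0F92F
  0xF92F + 0x3C6B = 0x1359A → wrap carry → 0x359B
  0x359B + 0x0755 = 0x03CF0
  0x3CF0 + 0x36DB = 0x073CB
One's-complement sum = 0x73CB.
Checksum = ~0x73CB & 0xFFFF = 0x8C34.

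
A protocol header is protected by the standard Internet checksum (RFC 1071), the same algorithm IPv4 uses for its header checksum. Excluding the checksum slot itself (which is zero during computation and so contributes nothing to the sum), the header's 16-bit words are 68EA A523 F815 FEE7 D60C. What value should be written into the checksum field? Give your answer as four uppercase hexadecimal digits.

One's-complement addition (fold any carry out of bit 15 back into bit 0):
  0x68EA + 0xA523 = 0x10E0D → wrap carry → 0x0E0E
  0x0E0E + 0xF815 = 0x10623 → wrap carry → 0x0624
  0x0624 + 0xFEE7 = 0x1050B → wrap carry → 0x050C
  0x050C + 0xD60C = 0x0DB18
One's-complement sum = 0xDB18.
Checksum = ~0xDB18 & 0xFFFF = 0x24E7.

24E7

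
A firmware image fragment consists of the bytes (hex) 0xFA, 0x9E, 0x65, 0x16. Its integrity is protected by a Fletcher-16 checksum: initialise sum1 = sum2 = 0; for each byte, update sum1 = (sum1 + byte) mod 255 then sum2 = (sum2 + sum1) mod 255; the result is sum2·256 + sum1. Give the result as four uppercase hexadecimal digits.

Running sums (mod 255):
  after byte 0 (0xFA): sum1=250, sum2=250
  after byte 1 (0x9E): sum1=153, sum2=148
  after byte 2 (0x65): sum1=254, sum2=147
  after byte 3 (0x16): sum1=21, sum2=168
Checksum = sum2·256 + sum1 = 168·256 + 21 = 43029 = 0xA815.

A815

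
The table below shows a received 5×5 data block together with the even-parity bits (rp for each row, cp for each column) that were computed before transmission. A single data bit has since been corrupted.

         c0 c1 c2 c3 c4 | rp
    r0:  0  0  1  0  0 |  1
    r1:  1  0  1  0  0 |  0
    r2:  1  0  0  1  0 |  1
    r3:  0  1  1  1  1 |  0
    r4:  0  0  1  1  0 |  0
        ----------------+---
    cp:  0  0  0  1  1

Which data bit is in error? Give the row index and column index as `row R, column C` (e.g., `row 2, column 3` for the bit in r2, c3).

row 2, column 1

Recompute each row's even parity and compare to rp:
  r0: data parity 1, sent rp 1 → ok
  r1: data parity 0, sent rp 0 → ok
  r2: data parity 0, sent rp 1 → mismatch
  r3: data parity 0, sent rp 0 → ok
  r4: data parity 0, sent rp 0 → ok
Recompute each column's even parity and compare to cp:
  c0: data parity 0, sent cp 0 → ok
  c1: data parity 1, sent cp 0 → mismatch
  c2: data parity 0, sent cp 0 → ok
  c3: data parity 1, sent cp 1 → ok
  c4: data parity 1, sent cp 1 → ok
Exactly one row (r2) and one column (c1) fail → the flipped bit is at their intersection.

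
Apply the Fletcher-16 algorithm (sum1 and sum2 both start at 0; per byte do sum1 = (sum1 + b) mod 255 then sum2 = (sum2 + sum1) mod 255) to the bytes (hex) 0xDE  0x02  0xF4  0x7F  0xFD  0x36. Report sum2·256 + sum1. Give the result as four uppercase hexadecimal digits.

C789

Running sums (mod 255):
  after byte 0 (0xDE): sum1=222, sum2=222
  after byte 1 (0x02): sum1=224, sum2=191
  after byte 2 (0xF4): sum1=213, sum2=149
  after byte 3 (0x7F): sum1=85, sum2=234
  after byte 4 (0xFD): sum1=83, sum2=62
  after byte 5 (0x36): sum1=137, sum2=199
Checksum = sum2·256 + sum1 = 199·256 + 137 = 51081 = 0xC789.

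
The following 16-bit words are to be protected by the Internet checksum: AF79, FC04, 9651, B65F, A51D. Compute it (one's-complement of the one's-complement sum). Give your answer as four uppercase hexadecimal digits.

62B2

One's-complement addition (fold any carry out of bit 15 back into bit 0):
  0xAF79 + 0xFC04 = 0x1AB7D → wrap carry → 0xAB7E
  0xAB7E + 0x9651 = 0x141CF → wrap carry → 0x41D0
  0x41D0 + 0xB65F = 0x0F82F
  0xF82F + 0xA51D = 0x19D4C → wrap carry → 0x9D4D
One's-complement sum = 0x9D4D.
Checksum = ~0x9D4D & 0xFFFF = 0x62B2.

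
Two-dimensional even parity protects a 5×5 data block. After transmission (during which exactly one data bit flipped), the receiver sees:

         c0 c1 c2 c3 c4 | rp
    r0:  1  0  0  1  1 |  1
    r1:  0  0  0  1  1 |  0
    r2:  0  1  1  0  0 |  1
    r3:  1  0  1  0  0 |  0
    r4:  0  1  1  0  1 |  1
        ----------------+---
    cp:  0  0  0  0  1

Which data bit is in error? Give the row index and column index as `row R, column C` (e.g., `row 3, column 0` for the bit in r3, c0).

row 2, column 2

Recompute each row's even parity and compare to rp:
  r0: data parity 1, sent rp 1 → ok
  r1: data parity 0, sent rp 0 → ok
  r2: data parity 0, sent rp 1 → mismatch
  r3: data parity 0, sent rp 0 → ok
  r4: data parity 1, sent rp 1 → ok
Recompute each column's even parity and compare to cp:
  c0: data parity 0, sent cp 0 → ok
  c1: data parity 0, sent cp 0 → ok
  c2: data parity 1, sent cp 0 → mismatch
  c3: data parity 0, sent cp 0 → ok
  c4: data parity 1, sent cp 1 → ok
Exactly one row (r2) and one column (c2) fail → the flipped bit is at their intersection.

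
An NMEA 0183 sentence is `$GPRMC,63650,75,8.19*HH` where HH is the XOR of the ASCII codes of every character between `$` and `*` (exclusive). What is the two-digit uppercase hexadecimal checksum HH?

4D

XOR the ASCII codes of the payload characters:
  'G' = 0x47 → acc = 0x47
  'P' = 0x50 → acc = 0x17
  'R' = 0x52 → acc = 0x45
  'M' = 0x4D → acc = 0x08
  'C' = 0x43 → acc = 0x4B
  ',' = 0x2C → acc = 0x67
  '6' = 0x36 → acc = 0x51
  '3' = 0x33 → acc = 0x62
  '6' = 0x36 → acc = 0x54
  '5' = 0x35 → acc = 0x61
  '0' = 0x30 → acc = 0x51
  ',' = 0x2C → acc = 0x7D
  '7' = 0x37 → acc = 0x4A
  '5' = 0x35 → acc = 0x7F
  ',' = 0x2C → acc = 0x53
  '8' = 0x38 → acc = 0x6B
  '.' = 0x2E → acc = 0x45
  '1' = 0x31 → acc = 0x74
  '9' = 0x39 → acc = 0x4D
Checksum = 0x4D.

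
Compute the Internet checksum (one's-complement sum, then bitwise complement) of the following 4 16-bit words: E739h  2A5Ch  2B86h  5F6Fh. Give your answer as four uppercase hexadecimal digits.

6374

One's-complement addition (fold any carry out of bit 15 back into bit 0):
  0xE739 + 0x2A5C = 0x11195 → wrap carry → 0x1196
  0x1196 + 0x2B86 = 0x03D1C
  0x3D1C + 0x5F6F = 0x09C8B
One's-complement sum = 0x9C8B.
Checksum = ~0x9C8B & 0xFFFF = 0x6374.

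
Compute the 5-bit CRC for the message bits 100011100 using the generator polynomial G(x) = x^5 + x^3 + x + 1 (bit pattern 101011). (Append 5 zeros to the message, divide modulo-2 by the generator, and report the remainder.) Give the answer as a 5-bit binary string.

Append 5 zeros: 10001110000000. Divide by 101011 (XOR where the leading bit is 1):
  pos 0: 100011 XOR 101011 = 001000
  pos 2: 100010 XOR 101011 = 001001
  pos 4: 100100 XOR 101011 = 001111
  pos 6: 111100 XOR 101011 = 010111
  pos 7: 101110 XOR 101011 = 000101
Remainder (last 5 bits) = 01010. This is the CRC / FCS.

01010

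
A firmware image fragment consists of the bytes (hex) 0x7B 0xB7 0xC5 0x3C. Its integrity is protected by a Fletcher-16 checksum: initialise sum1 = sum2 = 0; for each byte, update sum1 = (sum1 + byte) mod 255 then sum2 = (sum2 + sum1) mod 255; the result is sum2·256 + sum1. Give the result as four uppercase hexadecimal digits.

Running sums (mod 255):
  after byte 0 (0x7B): sum1=123, sum2=123
  after byte 1 (0xB7): sum1=51, sum2=174
  after byte 2 (0xC5): sum1=248, sum2=167
  after byte 3 (0x3C): sum1=53, sum2=220
Checksum = sum2·256 + sum1 = 220·256 + 53 = 56373 = 0xDC35.

DC35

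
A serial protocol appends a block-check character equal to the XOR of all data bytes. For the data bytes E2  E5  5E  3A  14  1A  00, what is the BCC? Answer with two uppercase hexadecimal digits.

XOR the bytes together:
  start with 0xE2
  0xE2 ⊕ 0xE5 = 0x07
  0x07 ⊕ 0x5E = 0x59
  0x59 ⊕ 0x3A = 0x63
  0x63 ⊕ 0x14 = 0x77
  0x77 ⊕ 0x1A = 0x6D
  0x6D ⊕ 0x00 = 0x6D

6D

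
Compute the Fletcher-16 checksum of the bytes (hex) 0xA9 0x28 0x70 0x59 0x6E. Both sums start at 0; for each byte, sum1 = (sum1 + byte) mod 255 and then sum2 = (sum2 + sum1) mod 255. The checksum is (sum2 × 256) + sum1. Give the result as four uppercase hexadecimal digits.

Running sums (mod 255):
  after byte 0 (0xA9): sum1=169, sum2=169
  after byte 1 (0x28): sum1=209, sum2=123
  after byte 2 (0x70): sum1=66, sum2=189
  after byte 3 (0x59): sum1=155, sum2=89
  after byte 4 (0x6E): sum1=10, sum2=99
Checksum = sum2·256 + sum1 = 99·256 + 10 = 25354 = 0x630A.

630A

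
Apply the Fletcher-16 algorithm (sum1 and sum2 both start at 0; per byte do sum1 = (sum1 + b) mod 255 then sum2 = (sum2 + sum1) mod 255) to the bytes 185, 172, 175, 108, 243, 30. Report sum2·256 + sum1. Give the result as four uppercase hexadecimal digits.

Running sums (mod 255):
  after byte 0 (185): sum1=185, sum2=185
  after byte 1 (172): sum1=102, sum2=32
  after byte 2 (175): sum1=22, sum2=54
  after byte 3 (108): sum1=130, sum2=184
  after byte 4 (243): sum1=118, sum2=47
  after byte 5 (30): sum1=148, sum2=195
Checksum = sum2·256 + sum1 = 195·256 + 148 = 50068 = 0xC394.

C394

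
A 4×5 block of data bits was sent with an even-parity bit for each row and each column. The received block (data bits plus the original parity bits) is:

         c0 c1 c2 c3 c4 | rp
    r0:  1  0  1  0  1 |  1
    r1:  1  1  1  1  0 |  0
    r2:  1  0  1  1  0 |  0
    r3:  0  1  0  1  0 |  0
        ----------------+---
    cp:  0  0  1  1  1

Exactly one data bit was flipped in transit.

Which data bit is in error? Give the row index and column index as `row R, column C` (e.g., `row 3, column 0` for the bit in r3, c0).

row 2, column 0

Recompute each row's even parity and compare to rp:
  r0: data parity 1, sent rp 1 → ok
  r1: data parity 0, sent rp 0 → ok
  r2: data parity 1, sent rp 0 → mismatch
  r3: data parity 0, sent rp 0 → ok
Recompute each column's even parity and compare to cp:
  c0: data parity 1, sent cp 0 → mismatch
  c1: data parity 0, sent cp 0 → ok
  c2: data parity 1, sent cp 1 → ok
  c3: data parity 1, sent cp 1 → ok
  c4: data parity 1, sent cp 1 → ok
Exactly one row (r2) and one column (c0) fail → the flipped bit is at their intersection.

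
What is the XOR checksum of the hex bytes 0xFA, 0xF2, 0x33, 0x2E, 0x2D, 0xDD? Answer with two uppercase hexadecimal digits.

XOR the bytes together:
  start with 0xFA
  0xFA ⊕ 0xF2 = 0x08
  0x08 ⊕ 0x33 = 0x3B
  0x3B ⊕ 0x2E = 0x15
  0x15 ⊕ 0x2D = 0x38
  0x38 ⊕ 0xDD = 0xE5

E5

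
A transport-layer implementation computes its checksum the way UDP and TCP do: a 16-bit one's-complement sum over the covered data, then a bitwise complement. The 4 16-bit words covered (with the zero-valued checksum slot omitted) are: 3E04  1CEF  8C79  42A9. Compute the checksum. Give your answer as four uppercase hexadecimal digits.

D5E9

One's-complement addition (fold any carry out of bit 15 back into bit 0):
  0x3E04 + 0x1CEF = 0x05AF3
  0x5AF3 + 0x8C79 = 0x0E76C
  0xE76C + 0x42A9 = 0x12A15 → wrap carry → 0x2A16
One's-complement sum = 0x2A16.
Checksum = ~0x2A16 & 0xFFFF = 0xD5E9.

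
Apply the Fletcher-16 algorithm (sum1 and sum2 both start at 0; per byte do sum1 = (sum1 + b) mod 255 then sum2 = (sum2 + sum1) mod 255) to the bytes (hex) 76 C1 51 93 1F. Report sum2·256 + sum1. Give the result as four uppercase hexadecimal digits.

Running sums (mod 255):
  after byte 0 (76): sum1=118, sum2=118
  after byte 1 (C1): sum1=56, sum2=174
  after byte 2 (51): sum1=137, sum2=56
  after byte 3 (93): sum1=29, sum2=85
  after byte 4 (1F): sum1=60, sum2=145
Checksum = sum2·256 + sum1 = 145·256 + 60 = 37180 = 0x913C.

913C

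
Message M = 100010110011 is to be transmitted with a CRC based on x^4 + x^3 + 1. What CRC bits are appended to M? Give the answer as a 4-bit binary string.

Append 4 zeros: 1000101100110000. Divide by 11001 (XOR where the leading bit is 1):
  pos 0: 10001 XOR 11001 = 01000
  pos 1: 10000 XOR 11001 = 01001
  pos 2: 10011 XOR 11001 = 01010
  pos 3: 10101 XOR 11001 = 01100
  pos 4: 11000 XOR 11001 = 00001
  pos 8: 10110 XOR 11001 = 01111
  pos 9: 11110 XOR 11001 = 00111
  pos 11: 11100 XOR 11001 = 00101
Remainder (last 4 bits) = 0101. This is the CRC / FCS.

0101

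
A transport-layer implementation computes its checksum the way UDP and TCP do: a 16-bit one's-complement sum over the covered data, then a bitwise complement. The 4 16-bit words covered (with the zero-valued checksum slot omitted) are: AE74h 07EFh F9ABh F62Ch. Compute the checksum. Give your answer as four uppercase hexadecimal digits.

One's-complement addition (fold any carry out of bit 15 back into bit 0):
  0xAE74 + 0x07EF = 0x0B663
  0xB663 + 0xF9AB = 0x1B00E → wrap carry → 0xB00F
  0xB00F + 0xF62C = 0x1A63B → wrap carry → 0xA63C
One's-complement sum = 0xA63C.
Checksum = ~0xA63C & 0xFFFF = 0x59C3.

59C3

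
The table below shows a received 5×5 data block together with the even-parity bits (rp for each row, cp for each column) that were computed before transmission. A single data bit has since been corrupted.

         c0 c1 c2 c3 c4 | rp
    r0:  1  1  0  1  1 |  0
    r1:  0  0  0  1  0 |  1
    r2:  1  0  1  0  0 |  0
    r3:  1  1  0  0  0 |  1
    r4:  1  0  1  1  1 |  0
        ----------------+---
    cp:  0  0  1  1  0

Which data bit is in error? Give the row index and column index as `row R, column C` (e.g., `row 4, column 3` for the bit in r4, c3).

Recompute each row's even parity and compare to rp:
  r0: data parity 0, sent rp 0 → ok
  r1: data parity 1, sent rp 1 → ok
  r2: data parity 0, sent rp 0 → ok
  r3: data parity 0, sent rp 1 → mismatch
  r4: data parity 0, sent rp 0 → ok
Recompute each column's even parity and compare to cp:
  c0: data parity 0, sent cp 0 → ok
  c1: data parity 0, sent cp 0 → ok
  c2: data parity 0, sent cp 1 → mismatch
  c3: data parity 1, sent cp 1 → ok
  c4: data parity 0, sent cp 0 → ok
Exactly one row (r3) and one column (c2) fail → the flipped bit is at their intersection.

row 3, column 2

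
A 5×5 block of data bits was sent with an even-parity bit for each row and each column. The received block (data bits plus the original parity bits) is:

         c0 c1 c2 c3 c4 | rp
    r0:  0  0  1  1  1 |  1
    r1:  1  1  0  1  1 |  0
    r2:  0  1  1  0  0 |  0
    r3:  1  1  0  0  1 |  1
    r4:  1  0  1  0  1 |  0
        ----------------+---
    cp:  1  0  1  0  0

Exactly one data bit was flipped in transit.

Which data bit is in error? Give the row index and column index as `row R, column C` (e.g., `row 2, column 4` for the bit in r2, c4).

row 4, column 1

Recompute each row's even parity and compare to rp:
  r0: data parity 1, sent rp 1 → ok
  r1: data parity 0, sent rp 0 → ok
  r2: data parity 0, sent rp 0 → ok
  r3: data parity 1, sent rp 1 → ok
  r4: data parity 1, sent rp 0 → mismatch
Recompute each column's even parity and compare to cp:
  c0: data parity 1, sent cp 1 → ok
  c1: data parity 1, sent cp 0 → mismatch
  c2: data parity 1, sent cp 1 → ok
  c3: data parity 0, sent cp 0 → ok
  c4: data parity 0, sent cp 0 → ok
Exactly one row (r4) and one column (c1) fail → the flipped bit is at their intersection.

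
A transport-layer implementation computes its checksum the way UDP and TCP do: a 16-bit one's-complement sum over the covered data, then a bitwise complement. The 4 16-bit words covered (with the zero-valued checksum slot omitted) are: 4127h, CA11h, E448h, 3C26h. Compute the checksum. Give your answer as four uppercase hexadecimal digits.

D457

One's-complement addition (fold any carry out of bit 15 back into bit 0):
  0x4127 + 0xCA11 = 0x10B38 → wrap carry → 0x0B39
  0x0B39 + 0xE448 = 0x0EF81
  0xEF81 + 0x3C26 = 0x12BA7 → wrap carry → 0x2BA8
One's-complement sum = 0x2BA8.
Checksum = ~0x2BA8 & 0xFFFF = 0xD457.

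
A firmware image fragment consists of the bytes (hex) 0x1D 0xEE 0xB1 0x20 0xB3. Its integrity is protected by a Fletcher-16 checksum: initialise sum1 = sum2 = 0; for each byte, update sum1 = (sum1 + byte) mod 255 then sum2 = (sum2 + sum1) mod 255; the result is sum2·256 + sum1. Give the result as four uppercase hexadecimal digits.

Running sums (mod 255):
  after byte 0 (0x1D): sum1=29, sum2=29
  after byte 1 (0xEE): sum1=12, sum2=41
  after byte 2 (0xB1): sum1=189, sum2=230
  after byte 3 (0x20): sum1=221, sum2=196
  after byte 4 (0xB3): sum1=145, sum2=86
Checksum = sum2·256 + sum1 = 86·256 + 145 = 22161 = 0x5691.

5691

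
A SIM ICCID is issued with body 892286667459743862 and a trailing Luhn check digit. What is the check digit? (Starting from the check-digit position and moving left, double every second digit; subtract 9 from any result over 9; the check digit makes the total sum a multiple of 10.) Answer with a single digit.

Partial digits right→left: 2 6 8 3 4 7 9 5 4 7 6 6 6 8 2 2 9 8
Double every second digit counting from the check-digit position (so the 1st, 3rd, 5th, ... of the partial from the right).
  doubled (with −9 where >9): 4 7 8 9 8 3 3 4 9 → sum 55
  kept as-is: 6 3 7 5 7 6 8 2 8 → sum 52
Total = 55 + 52 = 107.
Check digit = (10 − (107 mod 10)) mod 10 = 3.

3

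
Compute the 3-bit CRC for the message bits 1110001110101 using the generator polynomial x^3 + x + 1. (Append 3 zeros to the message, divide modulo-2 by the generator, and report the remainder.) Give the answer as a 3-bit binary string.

Append 3 zeros: 1110001110101000. Divide by 1011 (XOR where the leading bit is 1):
  pos 0: 1110 XOR 1011 = 0101
  pos 1: 1010 XOR 1011 = 0001
  pos 4: 1011 XOR 1011 = 0000
  pos 8: 1010 XOR 1011 = 0001
  pos 11: 1100 XOR 1011 = 0111
  pos 12: 1110 XOR 1011 = 0101
Remainder (last 3 bits) = 101. This is the CRC / FCS.

101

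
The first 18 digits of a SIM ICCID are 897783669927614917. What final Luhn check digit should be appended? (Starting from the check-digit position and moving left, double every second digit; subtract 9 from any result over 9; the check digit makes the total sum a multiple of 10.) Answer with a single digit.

6

Partial digits right→left: 7 1 9 4 1 6 7 2 9 9 6 6 3 8 7 7 9 8
Double every second digit counting from the check-digit position (so the 1st, 3rd, 5th, ... of the partial from the right).
  doubled (with −9 where >9): 5 9 2 5 9 3 6 5 9 → sum 53
  kept as-is: 1 4 6 2 9 6 8 7 8 → sum 51
Total = 53 + 51 = 104.
Check digit = (10 − (104 mod 10)) mod 10 = 6.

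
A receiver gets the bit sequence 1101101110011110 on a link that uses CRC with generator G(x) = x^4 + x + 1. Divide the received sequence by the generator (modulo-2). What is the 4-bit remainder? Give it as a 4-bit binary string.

Modulo-2 division of 1101101110011110 by 10011:
  pos 0: 11011 XOR 10011 = 01000
  pos 1: 10000 XOR 10011 = 00011
  pos 4: 11111 XOR 10011 = 01100
  pos 5: 11000 XOR 10011 = 01011
  pos 6: 10110 XOR 10011 = 00101
  pos 8: 10111 XOR 10011 = 00100
  pos 10: 10011 XOR 10011 = 00000
Remainder = 0000 (zero — the frame passes the CRC check).

0000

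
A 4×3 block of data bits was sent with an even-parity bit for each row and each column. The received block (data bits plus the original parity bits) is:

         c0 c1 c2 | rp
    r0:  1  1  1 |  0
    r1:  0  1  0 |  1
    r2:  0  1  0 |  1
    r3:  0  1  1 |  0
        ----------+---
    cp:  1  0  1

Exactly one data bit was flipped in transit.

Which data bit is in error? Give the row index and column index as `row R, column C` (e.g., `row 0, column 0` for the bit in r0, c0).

row 0, column 2

Recompute each row's even parity and compare to rp:
  r0: data parity 1, sent rp 0 → mismatch
  r1: data parity 1, sent rp 1 → ok
  r2: data parity 1, sent rp 1 → ok
  r3: data parity 0, sent rp 0 → ok
Recompute each column's even parity and compare to cp:
  c0: data parity 1, sent cp 1 → ok
  c1: data parity 0, sent cp 0 → ok
  c2: data parity 0, sent cp 1 → mismatch
Exactly one row (r0) and one column (c2) fail → the flipped bit is at their intersection.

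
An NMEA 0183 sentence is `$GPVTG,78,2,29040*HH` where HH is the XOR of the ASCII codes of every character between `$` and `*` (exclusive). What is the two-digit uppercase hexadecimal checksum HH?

XOR the ASCII codes of the payload characters:
  'G' = 0x47 → acc = 0x47
  'P' = 0x50 → acc = 0x17
  'V' = 0x56 → acc = 0x41
  'T' = 0x54 → acc = 0x15
  'G' = 0x47 → acc = 0x52
  ',' = 0x2C → acc = 0x7E
  '7' = 0x37 → acc = 0x49
  '8' = 0x38 → acc = 0x71
  ',' = 0x2C → acc = 0x5D
  '2' = 0x32 → acc = 0x6F
  ',' = 0x2C → acc = 0x43
  '2' = 0x32 → acc = 0x71
  '9' = 0x39 → acc = 0x48
  '0' = 0x30 → acc = 0x78
  '4' = 0x34 → acc = 0x4C
  '0' = 0x30 → acc = 0x7C
Checksum = 0x7C.

7C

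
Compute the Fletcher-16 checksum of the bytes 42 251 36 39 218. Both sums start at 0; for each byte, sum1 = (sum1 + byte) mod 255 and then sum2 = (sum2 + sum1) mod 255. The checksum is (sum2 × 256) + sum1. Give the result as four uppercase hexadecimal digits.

584C

Running sums (mod 255):
  after byte 0 (42): sum1=42, sum2=42
  after byte 1 (251): sum1=38, sum2=80
  after byte 2 (36): sum1=74, sum2=154
  after byte 3 (39): sum1=113, sum2=12
  after byte 4 (218): sum1=76, sum2=88
Checksum = sum2·256 + sum1 = 88·256 + 76 = 22604 = 0x584C.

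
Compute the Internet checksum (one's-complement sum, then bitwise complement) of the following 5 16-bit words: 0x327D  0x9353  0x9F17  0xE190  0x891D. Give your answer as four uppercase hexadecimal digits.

One's-complement addition (fold any carry out of bit 15 back into bit 0):
  0x327D + 0x9353 = 0x0C5D0
  0xC5D0 + 0x9F17 = 0x164E7 → wrap carry → 0x64E8
  0x64E8 + 0xE190 = 0x14678 → wrap carry → 0x4679
  0x4679 + 0x891D = 0x0CF96
One's-complement sum = 0xCF96.
Checksum = ~0xCF96 & 0xFFFF = 0x3069.

3069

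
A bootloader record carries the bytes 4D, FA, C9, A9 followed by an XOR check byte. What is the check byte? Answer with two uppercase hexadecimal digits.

D7

XOR the bytes together:
  start with 0x4D
  0x4D ⊕ 0xFA = 0xB7
  0xB7 ⊕ 0xC9 = 0x7E
  0x7E ⊕ 0xA9 = 0xD7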